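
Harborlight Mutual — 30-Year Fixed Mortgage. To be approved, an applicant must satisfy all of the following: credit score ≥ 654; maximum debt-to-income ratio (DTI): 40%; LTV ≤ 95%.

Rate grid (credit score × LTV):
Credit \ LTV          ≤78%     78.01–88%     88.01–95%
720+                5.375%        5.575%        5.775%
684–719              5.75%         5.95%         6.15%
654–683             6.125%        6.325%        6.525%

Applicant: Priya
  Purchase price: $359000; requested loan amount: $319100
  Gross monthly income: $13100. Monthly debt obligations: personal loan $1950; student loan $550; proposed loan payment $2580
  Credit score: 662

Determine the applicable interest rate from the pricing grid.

Credit score 662 ≥ 654; Total monthly debts = (1,950 + 550 + 2,580) = 5,080. DTI: 5,080 ÷ 13,100 = 38.8%, within the 40% cap
Loan-to-value = 319,100/359,000 = 88.9% — pass (95% max)
Score 662 is in the 654–683 band; LTV 88.9% is in the 88.01–95% band → 6.525%.

6.525%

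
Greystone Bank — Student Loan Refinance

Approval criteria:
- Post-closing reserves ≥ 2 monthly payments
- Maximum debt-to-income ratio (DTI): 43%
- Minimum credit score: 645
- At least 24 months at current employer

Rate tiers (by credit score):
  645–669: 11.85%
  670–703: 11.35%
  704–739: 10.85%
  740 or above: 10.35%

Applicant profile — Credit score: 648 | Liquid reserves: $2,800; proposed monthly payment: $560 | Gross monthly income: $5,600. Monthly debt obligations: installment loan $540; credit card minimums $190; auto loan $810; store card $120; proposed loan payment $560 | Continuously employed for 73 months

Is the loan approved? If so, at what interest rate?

Credit score 648 ≥ 645 (meets minimum)
Total monthly debts = (540 + 190 + 810 + 120 + 560) = 2,220. Debt-to-income = 2,220/5,600 = 39.6% — meets 43% limit
Reserves = 2,800/560 = 5.0 months ≥ 2
Employment 73 ≥ 24 months
All requirements met. Score 648 falls in the 645–669 tier → 11.85%.

Approved at 11.85%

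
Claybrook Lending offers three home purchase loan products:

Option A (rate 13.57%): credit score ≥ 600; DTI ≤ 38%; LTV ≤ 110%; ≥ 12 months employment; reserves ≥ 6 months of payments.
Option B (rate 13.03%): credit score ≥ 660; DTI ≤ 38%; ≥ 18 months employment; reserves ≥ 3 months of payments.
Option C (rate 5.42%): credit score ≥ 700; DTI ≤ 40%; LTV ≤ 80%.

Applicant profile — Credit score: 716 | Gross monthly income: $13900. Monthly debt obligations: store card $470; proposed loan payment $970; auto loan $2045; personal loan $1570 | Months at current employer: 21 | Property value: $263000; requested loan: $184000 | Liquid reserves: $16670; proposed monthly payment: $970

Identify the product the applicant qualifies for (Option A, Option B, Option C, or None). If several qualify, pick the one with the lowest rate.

Total debts = (470 + 970 + 2,045 + 1,570) = 5,055; DTI = 5,055/13,900 = 36.4%.
LTV = 184,000/263,000 = 70%.
Reserves = 16,670/970 = 17.2 months.
Option A: score 716 ≥ 600; DTI 36.4% ≤ 38%; LTV 70% ≤ 110%; employment 21 ≥ 12 mo; reserves 17.2 ≥ 6 mo → qualifies.
Option B: score 716 ≥ 660; DTI 36.4% ≤ 38%; employment 21 ≥ 18 mo; reserves 17.2 ≥ 3 mo → qualifies.
Option C: score 716 ≥ 700; DTI 36.4% ≤ 40%; LTV 70% ≤ 80% → qualifies.
Qualifying: Option A, Option B, Option C. Lowest rate is 5.42% → Option C.

Option C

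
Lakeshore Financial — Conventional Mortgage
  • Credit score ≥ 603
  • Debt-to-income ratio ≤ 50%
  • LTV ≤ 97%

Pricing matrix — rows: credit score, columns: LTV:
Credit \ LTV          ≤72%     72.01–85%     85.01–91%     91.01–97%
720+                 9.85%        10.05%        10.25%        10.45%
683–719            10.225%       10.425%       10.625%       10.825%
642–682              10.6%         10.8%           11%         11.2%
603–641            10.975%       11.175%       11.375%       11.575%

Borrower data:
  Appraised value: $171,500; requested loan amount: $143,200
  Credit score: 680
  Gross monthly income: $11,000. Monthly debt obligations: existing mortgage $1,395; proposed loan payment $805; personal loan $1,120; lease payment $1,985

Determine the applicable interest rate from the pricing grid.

10.8%

Credit score 680 ≥ 603; Total monthly debts = (1,395 + 805 + 1,120 + 1,985) = 5,305. DTI: 5,305 ÷ 11,000 = 48.2%, within the 50% cap
LTV = 143,200/171,500 = 83.5% ≤ 97%
Row: 680 falls in 642–682. Column: 83.5% falls in 72.01–85%. Rate = 10.8%.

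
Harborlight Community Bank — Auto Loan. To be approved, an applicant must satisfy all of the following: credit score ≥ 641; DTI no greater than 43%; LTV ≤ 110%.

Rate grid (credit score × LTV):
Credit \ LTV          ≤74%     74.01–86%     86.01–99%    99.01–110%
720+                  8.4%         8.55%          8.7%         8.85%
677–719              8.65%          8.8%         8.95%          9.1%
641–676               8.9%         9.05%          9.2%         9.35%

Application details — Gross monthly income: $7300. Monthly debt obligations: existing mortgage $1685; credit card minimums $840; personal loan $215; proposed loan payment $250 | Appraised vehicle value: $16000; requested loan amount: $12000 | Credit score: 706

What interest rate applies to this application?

Credit score 706 ≥ 641; Total monthly debts = (1,685 + 840 + 215 + 250) = 2,990. DTI = 2,990/7,300 = 41% ≤ 43%
LTV = 12,000/16,000 = 75% ≤ 110%
Credit 706 → row 677–719; LTV 75% → column 74.01–86%. Grid cell → 8.8%.

8.8%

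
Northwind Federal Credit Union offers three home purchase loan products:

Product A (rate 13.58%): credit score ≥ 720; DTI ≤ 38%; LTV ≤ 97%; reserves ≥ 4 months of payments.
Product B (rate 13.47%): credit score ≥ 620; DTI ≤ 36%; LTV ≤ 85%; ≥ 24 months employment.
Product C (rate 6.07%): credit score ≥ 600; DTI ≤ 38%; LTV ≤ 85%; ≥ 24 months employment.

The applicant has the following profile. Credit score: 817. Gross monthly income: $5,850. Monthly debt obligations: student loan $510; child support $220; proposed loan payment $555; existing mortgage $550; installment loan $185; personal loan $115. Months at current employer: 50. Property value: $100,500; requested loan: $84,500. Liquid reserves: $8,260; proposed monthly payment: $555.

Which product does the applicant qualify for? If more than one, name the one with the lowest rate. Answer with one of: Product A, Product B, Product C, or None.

Total debts = (510 + 220 + 555 + 550 + 185 + 115) = 2,135; DTI = 2,135/5,850 = 36.5%.
LTV = 84,500/100,500 = 84.1%.
Reserves = 8,260/555 = 14.9 months.
Product A: score 817 ≥ 720; DTI 36.5% ≤ 38%; LTV 84.1% ≤ 97%; reserves 14.9 ≥ 4 mo → qualifies.
Product B: score 817 ≥ 620; DTI 36.5% > 36%; LTV 84.1% ≤ 85%; employment 50 ≥ 24 mo → does not qualify.
Product C: score 817 ≥ 600; DTI 36.5% ≤ 38%; LTV 84.1% ≤ 85%; employment 50 ≥ 24 mo → qualifies.
Qualifying: Product A, Product C. Lowest rate is 6.07% → Product C.

Product C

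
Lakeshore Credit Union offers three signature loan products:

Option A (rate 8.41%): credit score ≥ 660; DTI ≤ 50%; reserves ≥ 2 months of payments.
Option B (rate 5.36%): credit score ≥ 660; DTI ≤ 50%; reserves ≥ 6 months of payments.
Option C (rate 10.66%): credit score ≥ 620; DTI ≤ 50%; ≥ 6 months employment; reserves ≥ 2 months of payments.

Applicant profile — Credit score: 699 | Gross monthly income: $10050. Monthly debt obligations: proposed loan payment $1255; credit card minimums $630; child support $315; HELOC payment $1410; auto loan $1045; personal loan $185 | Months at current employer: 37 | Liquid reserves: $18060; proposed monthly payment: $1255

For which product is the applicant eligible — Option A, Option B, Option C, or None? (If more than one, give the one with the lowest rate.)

Option B

Total debts = (1,255 + 630 + 315 + 1,410 + 1,045 + 185) = 4,840; DTI = 4,840/10,050 = 48.2%.
Reserves = 18,060/1,255 = 14.4 months.
Option A: score 699 ≥ 660; DTI 48.2% ≤ 50%; reserves 14.4 ≥ 2 mo → qualifies.
Option B: score 699 ≥ 660; DTI 48.2% ≤ 50%; reserves 14.4 ≥ 6 mo → qualifies.
Option C: score 699 ≥ 620; DTI 48.2% ≤ 50%; employment 37 ≥ 6 mo; reserves 14.4 ≥ 2 mo → qualifies.
Qualifying: Option A, Option B, Option C. Lowest rate is 5.36% → Option B.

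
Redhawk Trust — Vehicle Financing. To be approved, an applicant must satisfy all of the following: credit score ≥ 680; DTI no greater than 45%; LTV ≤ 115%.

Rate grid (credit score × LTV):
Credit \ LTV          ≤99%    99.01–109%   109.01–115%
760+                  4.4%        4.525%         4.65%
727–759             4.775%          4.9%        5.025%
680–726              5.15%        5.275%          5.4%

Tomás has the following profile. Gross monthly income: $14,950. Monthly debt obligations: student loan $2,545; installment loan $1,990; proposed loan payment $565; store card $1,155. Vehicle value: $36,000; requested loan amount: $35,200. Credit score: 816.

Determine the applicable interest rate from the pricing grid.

Credit score 816 ≥ 680; Total monthly debts = (2,545 + 1,990 + 565 + 1,155) = 6,255. Debt-to-income = 6,255/14,950 = 41.8% — meets 45% limit
LTV = 35,200/36,000 = 97.8% ≤ 115%
Score 816 is in the 760+ band; LTV 97.8% is in the ≤99% band → 4.4%.

4.4%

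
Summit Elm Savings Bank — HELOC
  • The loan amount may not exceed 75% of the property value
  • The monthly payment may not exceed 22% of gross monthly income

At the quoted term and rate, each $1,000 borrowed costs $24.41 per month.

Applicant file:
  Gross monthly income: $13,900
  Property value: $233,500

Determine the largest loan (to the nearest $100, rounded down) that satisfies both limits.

$125,200

Payment cap: 22% × $13,900 = $3,058/month.
At $24.41 per $1,000, that supports 3,058/24.41 × 1,000 ≈ $125,276 → $125,200.
LTV cap: 75% × $233,500 = $175,125 → $175,100.
Binding constraint: payment-to-income.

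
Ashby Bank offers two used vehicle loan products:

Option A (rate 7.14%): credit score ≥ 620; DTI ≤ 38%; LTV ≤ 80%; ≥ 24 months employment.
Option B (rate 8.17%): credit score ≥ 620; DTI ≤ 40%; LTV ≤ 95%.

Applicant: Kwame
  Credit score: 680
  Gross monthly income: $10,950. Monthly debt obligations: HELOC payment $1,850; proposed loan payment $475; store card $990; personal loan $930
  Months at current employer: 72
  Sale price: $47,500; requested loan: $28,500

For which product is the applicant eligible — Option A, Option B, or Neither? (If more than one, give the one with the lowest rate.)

Total debts = (1,850 + 475 + 990 + 930) = 4,245; DTI = 4,245/10,950 = 38.8%.
LTV = 28,500/47,500 = 60%.
Option A: score 680 ≥ 620; DTI 38.8% > 38%; LTV 60% ≤ 80%; employment 72 ≥ 24 mo → does not qualify.
Option B: score 680 ≥ 620; DTI 38.8% ≤ 40%; LTV 60% ≤ 95% → qualifies.

Option B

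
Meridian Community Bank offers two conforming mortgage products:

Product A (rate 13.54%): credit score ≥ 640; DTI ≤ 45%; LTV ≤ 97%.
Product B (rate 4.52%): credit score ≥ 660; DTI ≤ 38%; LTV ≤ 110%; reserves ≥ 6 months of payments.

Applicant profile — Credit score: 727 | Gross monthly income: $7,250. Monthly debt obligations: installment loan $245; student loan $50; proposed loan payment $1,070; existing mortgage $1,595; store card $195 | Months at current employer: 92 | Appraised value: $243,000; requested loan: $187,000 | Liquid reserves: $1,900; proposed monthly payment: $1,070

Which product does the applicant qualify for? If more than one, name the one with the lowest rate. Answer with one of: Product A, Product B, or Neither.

Total debts = (245 + 50 + 1,070 + 1,595 + 195) = 3,155; DTI = 3,155/7,250 = 43.5%.
LTV = 187,000/243,000 = 77%.
Reserves = 1,900/1,070 = 1.8 months.
Product A: score 727 ≥ 640; DTI 43.5% ≤ 45%; LTV 77% ≤ 97% → qualifies.
Product B: score 727 ≥ 660; DTI 43.5% > 38%; LTV 77% ≤ 110%; reserves 1.8 < 6 mo → does not qualify.

Product A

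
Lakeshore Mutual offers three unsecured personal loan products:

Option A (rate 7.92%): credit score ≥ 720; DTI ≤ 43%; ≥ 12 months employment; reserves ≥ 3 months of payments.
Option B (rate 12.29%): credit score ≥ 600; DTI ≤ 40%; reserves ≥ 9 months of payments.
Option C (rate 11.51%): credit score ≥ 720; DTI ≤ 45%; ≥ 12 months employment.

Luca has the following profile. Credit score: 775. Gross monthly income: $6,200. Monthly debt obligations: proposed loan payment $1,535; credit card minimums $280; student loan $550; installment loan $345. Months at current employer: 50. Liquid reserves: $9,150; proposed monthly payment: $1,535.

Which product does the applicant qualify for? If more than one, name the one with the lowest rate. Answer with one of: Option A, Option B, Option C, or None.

Total debts = (1,535 + 280 + 550 + 345) = 2,710; DTI = 2,710/6,200 = 43.7%.
Reserves = 9,150/1,535 = 6.0 months.
Option A: score 775 ≥ 720; DTI 43.7% > 43%; employment 50 ≥ 12 mo; reserves 6.0 ≥ 3 mo → does not qualify.
Option B: score 775 ≥ 600; DTI 43.7% > 40%; reserves 6.0 < 9 mo → does not qualify.
Option C: score 775 ≥ 720; DTI 43.7% ≤ 45%; employment 50 ≥ 12 mo → qualifies.

Option C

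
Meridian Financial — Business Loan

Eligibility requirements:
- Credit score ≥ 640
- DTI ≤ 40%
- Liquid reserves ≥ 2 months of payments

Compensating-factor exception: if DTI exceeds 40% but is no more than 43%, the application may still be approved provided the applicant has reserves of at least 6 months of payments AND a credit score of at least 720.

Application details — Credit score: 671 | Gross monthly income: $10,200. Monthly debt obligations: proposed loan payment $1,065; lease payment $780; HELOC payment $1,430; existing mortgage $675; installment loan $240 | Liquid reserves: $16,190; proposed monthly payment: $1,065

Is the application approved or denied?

Credit score 671 ≥ 640 (meets base)
Total debts = (1,065 + 780 + 1,430 + 675 + 240) = 4,190. DTI = 4,190/10,200 = 41.1% > 40% — standard DTI limit exceeded.
Liquid reserves cover 16,190/1,065 = 15.2 months — ≥ 2 required
41.1% falls in the override range (40%–43%), so the compensating-factor test applies.
Reserves 15.2 ≥ 6 months; credit score 671 < 720.
Override conditions not both satisfied; exception does not apply.

Denied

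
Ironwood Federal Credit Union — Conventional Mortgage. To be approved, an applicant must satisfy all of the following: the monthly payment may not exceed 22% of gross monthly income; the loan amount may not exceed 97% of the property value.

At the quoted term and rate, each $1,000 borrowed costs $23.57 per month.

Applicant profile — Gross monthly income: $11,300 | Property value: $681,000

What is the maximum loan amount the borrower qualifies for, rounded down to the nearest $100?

Payment cap: 22% × $11,300 = $2,486/month.
At $23.57 per $1,000, that supports 2,486/23.57 × 1,000 ≈ $105,473 → $105,400.
LTV cap: 97% × $681,000 = $660,570 → $660,500.
Binding constraint: payment-to-income.

$105,400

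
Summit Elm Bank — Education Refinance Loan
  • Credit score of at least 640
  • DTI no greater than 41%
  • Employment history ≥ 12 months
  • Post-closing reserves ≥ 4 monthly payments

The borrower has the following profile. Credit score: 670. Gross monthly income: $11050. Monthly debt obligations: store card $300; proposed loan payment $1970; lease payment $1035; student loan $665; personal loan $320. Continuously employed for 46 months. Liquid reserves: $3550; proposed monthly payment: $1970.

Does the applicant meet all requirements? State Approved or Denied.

Denied

Credit score 670 ≥ 640 (meets)
Total monthly debts = (300 + 1,970 + 1,035 + 665 + 320) = 4,290. DTI = 4,290/11,050 = 38.8% ≤ 41%
Employment 46 ≥ 12 months
Reserves: 3,550 ÷ 1,970 = 1.8 months (below 4-month minimum)
Fails on reserves.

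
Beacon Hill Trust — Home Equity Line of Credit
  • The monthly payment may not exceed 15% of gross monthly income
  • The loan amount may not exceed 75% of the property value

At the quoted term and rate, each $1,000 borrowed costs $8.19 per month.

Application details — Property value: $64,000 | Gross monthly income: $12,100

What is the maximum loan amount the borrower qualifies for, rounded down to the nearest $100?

Payment cap: 15% × $12,100 = $1,815/month.
At $8.19 per $1,000, that supports 1,815/8.19 × 1,000 ≈ $221,611 → $221,600.
LTV cap: 75% × $64,000 = $48,000 → $48,000.
Binding constraint: loan-to-value.

$48,000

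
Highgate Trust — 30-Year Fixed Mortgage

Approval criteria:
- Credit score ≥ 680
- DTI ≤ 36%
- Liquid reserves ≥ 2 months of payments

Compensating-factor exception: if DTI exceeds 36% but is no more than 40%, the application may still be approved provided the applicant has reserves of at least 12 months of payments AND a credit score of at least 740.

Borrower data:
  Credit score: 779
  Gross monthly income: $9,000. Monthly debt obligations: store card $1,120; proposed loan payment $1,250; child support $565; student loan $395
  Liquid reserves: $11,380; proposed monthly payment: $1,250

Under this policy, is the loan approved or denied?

Denied

Credit score 779 ≥ 680 (meets base)
Total debts = (1,120 + 1,250 + 565 + 395) = 3,330. DTI = 3,330/9,000 = 37% > 36% — standard DTI limit exceeded.
Reserves: 11,380 ÷ 1,250 = 9.1 months (meets 2-month minimum)
DTI 37% is within the 36%–40% exception band; checking compensating factors.
Override check — reserves: 9.1 mo (short of 12); score: 779 (ok).
Compensating-factor requirement not fully met.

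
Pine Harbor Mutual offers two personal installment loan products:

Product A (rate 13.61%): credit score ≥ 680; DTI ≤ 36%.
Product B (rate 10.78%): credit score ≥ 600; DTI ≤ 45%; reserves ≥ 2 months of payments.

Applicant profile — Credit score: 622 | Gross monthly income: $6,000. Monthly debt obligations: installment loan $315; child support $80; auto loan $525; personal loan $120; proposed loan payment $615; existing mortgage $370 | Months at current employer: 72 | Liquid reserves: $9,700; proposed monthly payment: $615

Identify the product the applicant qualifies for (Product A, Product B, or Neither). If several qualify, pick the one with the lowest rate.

Product B

Total debts = (315 + 80 + 525 + 120 + 615 + 370) = 2,025; DTI = 2,025/6,000 = 33.8%.
Reserves = 9,700/615 = 15.8 months.
Product A: score 622 < 680; DTI 33.8% ≤ 36% → does not qualify.
Product B: score 622 ≥ 600; DTI 33.8% ≤ 45%; reserves 15.8 ≥ 2 mo → qualifies.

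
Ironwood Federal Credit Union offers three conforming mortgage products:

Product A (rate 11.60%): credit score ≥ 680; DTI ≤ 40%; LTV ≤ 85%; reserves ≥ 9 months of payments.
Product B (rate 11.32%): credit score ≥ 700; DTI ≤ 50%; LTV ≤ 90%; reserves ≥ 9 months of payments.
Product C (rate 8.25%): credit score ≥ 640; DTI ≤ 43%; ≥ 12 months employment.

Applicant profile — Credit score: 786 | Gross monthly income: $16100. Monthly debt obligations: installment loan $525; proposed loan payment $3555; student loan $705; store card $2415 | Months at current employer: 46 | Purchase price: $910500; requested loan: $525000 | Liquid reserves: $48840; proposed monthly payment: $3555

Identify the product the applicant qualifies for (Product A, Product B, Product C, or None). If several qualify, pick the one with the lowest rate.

Product B

Total debts = (525 + 3,555 + 705 + 2,415) = 7,200; DTI = 7,200/16,100 = 44.7%.
LTV = 525,000/910,500 = 57.7%.
Reserves = 48,840/3,555 = 13.7 months.
Product A: score 786 ≥ 680; DTI 44.7% > 40%; LTV 57.7% ≤ 85%; reserves 13.7 ≥ 9 mo → does not qualify.
Product B: score 786 ≥ 700; DTI 44.7% ≤ 50%; LTV 57.7% ≤ 90%; reserves 13.7 ≥ 9 mo → qualifies.
Product C: score 786 ≥ 640; DTI 44.7% > 43%; employment 46 ≥ 12 mo → does not qualify.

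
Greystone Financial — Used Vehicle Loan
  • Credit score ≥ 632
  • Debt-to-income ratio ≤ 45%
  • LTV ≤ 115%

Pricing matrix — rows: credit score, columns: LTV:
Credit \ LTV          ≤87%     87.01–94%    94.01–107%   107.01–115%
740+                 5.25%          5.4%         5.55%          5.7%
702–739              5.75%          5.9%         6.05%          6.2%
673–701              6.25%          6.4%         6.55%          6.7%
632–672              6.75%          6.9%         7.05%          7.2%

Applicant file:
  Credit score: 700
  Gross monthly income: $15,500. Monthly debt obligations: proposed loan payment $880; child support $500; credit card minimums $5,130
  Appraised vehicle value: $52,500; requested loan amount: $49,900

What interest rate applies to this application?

Credit score 700 ≥ 632; Total monthly debts = (880 + 500 + 5,130) = 6,510. Debt-to-income = 6,510/15,500 = 42% — meets 45% limit
LTV = 49,900/52,500 = 95% ≤ 115%
Credit 700 → row 673–701; LTV 95% → column 94.01–107%. Grid cell → 6.55%.

6.55%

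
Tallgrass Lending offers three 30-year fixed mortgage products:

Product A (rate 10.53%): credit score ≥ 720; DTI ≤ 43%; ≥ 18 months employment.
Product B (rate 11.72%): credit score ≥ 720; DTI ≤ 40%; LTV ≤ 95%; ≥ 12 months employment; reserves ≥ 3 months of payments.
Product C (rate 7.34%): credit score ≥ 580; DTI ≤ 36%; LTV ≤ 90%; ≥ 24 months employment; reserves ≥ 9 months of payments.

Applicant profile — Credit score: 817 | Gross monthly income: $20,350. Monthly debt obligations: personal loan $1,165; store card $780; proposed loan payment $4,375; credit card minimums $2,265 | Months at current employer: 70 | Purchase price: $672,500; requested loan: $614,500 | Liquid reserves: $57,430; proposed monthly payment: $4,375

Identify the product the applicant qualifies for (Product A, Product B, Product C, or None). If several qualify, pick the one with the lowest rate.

Total debts = (1,165 + 780 + 4,375 + 2,265) = 8,585; DTI = 8,585/20,350 = 42.2%.
LTV = 614,500/672,500 = 91.4%.
Reserves = 57,430/4,375 = 13.1 months.
Product A: score 817 ≥ 720; DTI 42.2% ≤ 43%; employment 70 ≥ 18 mo → qualifies.
Product B: score 817 ≥ 720; DTI 42.2% > 40%; LTV 91.4% ≤ 95%; employment 70 ≥ 12 mo; reserves 13.1 ≥ 3 mo → does not qualify.
Product C: score 817 ≥ 580; DTI 42.2% > 36%; LTV 91.4% > 90%; employment 70 ≥ 24 mo; reserves 13.1 ≥ 9 mo → does not qualify.

Product A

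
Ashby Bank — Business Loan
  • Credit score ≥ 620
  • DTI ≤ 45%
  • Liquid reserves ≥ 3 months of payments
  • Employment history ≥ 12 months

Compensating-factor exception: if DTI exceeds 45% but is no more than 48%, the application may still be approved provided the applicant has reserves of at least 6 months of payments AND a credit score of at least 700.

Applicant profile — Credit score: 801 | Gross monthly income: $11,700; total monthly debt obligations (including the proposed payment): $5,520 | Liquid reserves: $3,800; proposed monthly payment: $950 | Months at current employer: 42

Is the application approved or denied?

Denied

Credit score 801 ≥ 620 (meets base)
DTI: 5,520 ÷ 11,700 = 47.2%, over the 45% base limit.
Reserves = 3,800/950 = 4.0 months ≥ 3
Employment 42 ≥ 12 months
47.2% falls in the override range (45%–48%), so the compensating-factor test applies.
Reserves 4.0 < 6 months; credit score 801 ≥ 700.
Compensating-factor requirement not fully met.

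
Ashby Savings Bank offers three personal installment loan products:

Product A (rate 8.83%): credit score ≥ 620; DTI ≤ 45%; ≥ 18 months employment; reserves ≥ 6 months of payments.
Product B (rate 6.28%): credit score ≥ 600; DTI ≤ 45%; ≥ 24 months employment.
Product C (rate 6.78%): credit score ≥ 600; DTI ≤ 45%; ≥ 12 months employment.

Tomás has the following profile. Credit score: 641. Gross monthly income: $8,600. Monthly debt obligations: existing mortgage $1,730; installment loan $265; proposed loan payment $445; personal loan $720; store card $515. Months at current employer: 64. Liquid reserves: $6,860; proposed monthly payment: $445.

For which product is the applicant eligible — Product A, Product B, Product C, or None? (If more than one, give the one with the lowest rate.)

Product B

Total debts = (1,730 + 265 + 445 + 720 + 515) = 3,675; DTI = 3,675/8,600 = 42.7%.
Reserves = 6,860/445 = 15.4 months.
Product A: score 641 ≥ 620; DTI 42.7% ≤ 45%; employment 64 ≥ 18 mo; reserves 15.4 ≥ 6 mo → qualifies.
Product B: score 641 ≥ 600; DTI 42.7% ≤ 45%; employment 64 ≥ 24 mo → qualifies.
Product C: score 641 ≥ 600; DTI 42.7% ≤ 45%; employment 64 ≥ 12 mo → qualifies.
Qualifying: Product A, Product B, Product C. Lowest rate is 6.28% → Product B.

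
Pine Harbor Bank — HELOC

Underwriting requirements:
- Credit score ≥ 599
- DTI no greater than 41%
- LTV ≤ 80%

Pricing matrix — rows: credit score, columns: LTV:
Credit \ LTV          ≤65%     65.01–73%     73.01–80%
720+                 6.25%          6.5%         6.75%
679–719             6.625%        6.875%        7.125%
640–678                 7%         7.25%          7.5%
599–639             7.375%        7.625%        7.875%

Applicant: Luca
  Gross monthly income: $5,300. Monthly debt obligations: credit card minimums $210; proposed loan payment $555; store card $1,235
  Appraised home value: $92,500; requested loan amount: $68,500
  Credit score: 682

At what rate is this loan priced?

7.125%

Credit score 682 ≥ 599; Total monthly debts = (210 + 555 + 1,235) = 2,000. Debt-to-income = 2,000/5,300 = 37.7% — meets 41% limit
LTV: 68,500 ÷ 92,500 = 74.1%, within 80% cap
Score 682 is in the 679–719 band; LTV 74.1% is in the 73.01–80% band → 7.125%.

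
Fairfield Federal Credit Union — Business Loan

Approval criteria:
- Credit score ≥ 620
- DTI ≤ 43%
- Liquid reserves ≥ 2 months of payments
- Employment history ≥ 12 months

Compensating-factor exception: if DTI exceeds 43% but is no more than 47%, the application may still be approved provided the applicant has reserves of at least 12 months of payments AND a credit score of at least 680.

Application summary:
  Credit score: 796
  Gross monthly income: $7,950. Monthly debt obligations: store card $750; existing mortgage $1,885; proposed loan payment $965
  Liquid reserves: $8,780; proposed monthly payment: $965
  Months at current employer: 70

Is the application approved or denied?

Denied

Credit score 796 ≥ 620 (meets base)
Total debts = (750 + 1,885 + 965) = 3,600. DTI = 3,600/7,950 = 45.3% > 43% — standard DTI limit exceeded.
Reserves = 8,780/965 = 9.1 months ≥ 2
Employment 70 ≥ 12 months
45.3% falls in the override range (43%–47%), so the compensating-factor test applies.
Reserves 9.1 < 12 months; credit score 796 ≥ 680.
Compensating-factor requirement not fully met.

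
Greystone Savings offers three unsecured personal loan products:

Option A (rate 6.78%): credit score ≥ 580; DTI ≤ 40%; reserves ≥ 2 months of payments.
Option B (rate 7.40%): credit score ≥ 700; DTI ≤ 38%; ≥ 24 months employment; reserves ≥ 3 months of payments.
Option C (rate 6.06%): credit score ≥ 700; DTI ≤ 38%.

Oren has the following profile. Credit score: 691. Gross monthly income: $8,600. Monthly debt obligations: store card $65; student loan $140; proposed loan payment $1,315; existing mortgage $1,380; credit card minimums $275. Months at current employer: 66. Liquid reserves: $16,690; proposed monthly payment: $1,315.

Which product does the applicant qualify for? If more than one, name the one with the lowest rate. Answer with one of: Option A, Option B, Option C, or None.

Option A

Total debts = (65 + 140 + 1,315 + 1,380 + 275) = 3,175; DTI = 3,175/8,600 = 36.9%.
Reserves = 16,690/1,315 = 12.7 months.
Option A: score 691 ≥ 580; DTI 36.9% ≤ 40%; reserves 12.7 ≥ 2 mo → qualifies.
Option B: score 691 < 700; DTI 36.9% ≤ 38%; employment 66 ≥ 24 mo; reserves 12.7 ≥ 3 mo → does not qualify.
Option C: score 691 < 700; DTI 36.9% ≤ 38% → does not qualify.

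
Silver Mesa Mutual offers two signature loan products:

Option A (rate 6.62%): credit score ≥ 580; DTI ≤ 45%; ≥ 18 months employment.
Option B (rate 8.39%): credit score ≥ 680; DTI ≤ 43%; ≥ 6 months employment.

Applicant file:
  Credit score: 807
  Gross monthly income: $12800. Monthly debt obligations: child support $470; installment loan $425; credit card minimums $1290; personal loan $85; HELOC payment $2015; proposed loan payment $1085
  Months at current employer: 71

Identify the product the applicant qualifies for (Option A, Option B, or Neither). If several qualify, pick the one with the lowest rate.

Total debts = (470 + 425 + 1,290 + 85 + 2,015 + 1,085) = 5,370; DTI = 5,370/12,800 = 42%.
Option A: score 807 ≥ 580; DTI 42% ≤ 45%; employment 71 ≥ 18 mo → qualifies.
Option B: score 807 ≥ 680; DTI 42% ≤ 43%; employment 71 ≥ 6 mo → qualifies.
Qualifying: Option A, Option B. Lowest rate is 6.62% → Option A.

Option A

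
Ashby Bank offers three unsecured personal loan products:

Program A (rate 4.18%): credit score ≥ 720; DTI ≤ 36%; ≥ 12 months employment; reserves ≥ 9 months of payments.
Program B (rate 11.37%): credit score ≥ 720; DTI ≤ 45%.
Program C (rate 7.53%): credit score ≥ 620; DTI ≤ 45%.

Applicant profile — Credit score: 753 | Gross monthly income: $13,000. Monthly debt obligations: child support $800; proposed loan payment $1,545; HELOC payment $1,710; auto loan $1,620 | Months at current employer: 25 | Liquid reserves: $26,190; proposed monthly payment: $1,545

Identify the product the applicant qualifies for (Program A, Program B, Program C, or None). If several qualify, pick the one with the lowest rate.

Program C

Total debts = (800 + 1,545 + 1,710 + 1,620) = 5,675; DTI = 5,675/13,000 = 43.7%.
Reserves = 26,190/1,545 = 17.0 months.
Program A: score 753 ≥ 720; DTI 43.7% > 36%; employment 25 ≥ 12 mo; reserves 17.0 ≥ 9 mo → does not qualify.
Program B: score 753 ≥ 720; DTI 43.7% ≤ 45% → qualifies.
Program C: score 753 ≥ 620; DTI 43.7% ≤ 45% → qualifies.
Qualifying: Program B, Program C. Lowest rate is 7.53% → Program C.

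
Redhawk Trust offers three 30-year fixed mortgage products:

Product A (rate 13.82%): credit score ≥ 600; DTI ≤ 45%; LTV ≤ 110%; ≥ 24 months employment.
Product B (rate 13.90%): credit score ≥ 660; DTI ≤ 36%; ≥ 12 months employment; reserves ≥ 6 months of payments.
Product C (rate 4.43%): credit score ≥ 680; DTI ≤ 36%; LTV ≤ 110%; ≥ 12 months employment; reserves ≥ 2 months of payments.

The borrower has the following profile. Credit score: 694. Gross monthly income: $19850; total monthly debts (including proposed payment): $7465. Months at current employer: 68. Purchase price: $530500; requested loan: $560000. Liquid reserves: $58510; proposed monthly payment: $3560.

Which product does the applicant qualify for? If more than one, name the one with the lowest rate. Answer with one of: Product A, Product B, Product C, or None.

DTI = 7,465/19,850 = 37.6%.
LTV = 560,000/530,500 = 105.6%.
Reserves = 58,510/3,560 = 16.4 months.
Product A: score 694 ≥ 600; DTI 37.6% ≤ 45%; LTV 105.6% ≤ 110%; employment 68 ≥ 24 mo → qualifies.
Product B: score 694 ≥ 660; DTI 37.6% > 36%; employment 68 ≥ 12 mo; reserves 16.4 ≥ 6 mo → does not qualify.
Product C: score 694 ≥ 680; DTI 37.6% > 36%; LTV 105.6% ≤ 110%; employment 68 ≥ 12 mo; reserves 16.4 ≥ 2 mo → does not qualify.

Product A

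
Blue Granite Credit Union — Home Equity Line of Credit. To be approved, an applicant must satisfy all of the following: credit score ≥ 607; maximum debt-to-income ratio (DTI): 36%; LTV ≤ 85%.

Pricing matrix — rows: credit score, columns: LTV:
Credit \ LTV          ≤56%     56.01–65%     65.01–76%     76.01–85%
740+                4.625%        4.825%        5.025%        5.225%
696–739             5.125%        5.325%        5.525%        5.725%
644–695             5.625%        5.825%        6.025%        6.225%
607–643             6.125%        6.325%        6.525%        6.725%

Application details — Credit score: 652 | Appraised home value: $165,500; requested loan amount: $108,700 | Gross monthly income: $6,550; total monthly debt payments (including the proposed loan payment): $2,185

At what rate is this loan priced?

Credit score 652 ≥ 607; Debt-to-income = 2,185/6,550 = 33.4% — meets 36% limit
Loan-to-value = 108,700/165,500 = 65.7% — pass (85% max)
Score 652 is in the 644–695 band; LTV 65.7% is in the 65.01–76% band → 6.025%.

6.025%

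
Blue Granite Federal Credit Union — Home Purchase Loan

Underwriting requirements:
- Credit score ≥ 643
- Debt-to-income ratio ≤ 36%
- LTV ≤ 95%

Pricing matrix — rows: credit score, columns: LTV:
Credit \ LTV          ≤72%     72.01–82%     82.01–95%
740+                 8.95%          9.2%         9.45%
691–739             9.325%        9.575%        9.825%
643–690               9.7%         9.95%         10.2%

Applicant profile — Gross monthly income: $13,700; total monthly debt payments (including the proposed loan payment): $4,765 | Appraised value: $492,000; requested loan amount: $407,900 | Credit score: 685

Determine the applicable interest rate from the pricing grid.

10.2%

Credit score 685 ≥ 643; Debt-to-income = 4,765/13,700 = 34.8% — meets 36% limit
Loan-to-value = 407,900/492,000 = 82.9% — pass (95% max)
Score 685 is in the 643–690 band; LTV 82.9% is in the 82.01–95% band → 10.2%.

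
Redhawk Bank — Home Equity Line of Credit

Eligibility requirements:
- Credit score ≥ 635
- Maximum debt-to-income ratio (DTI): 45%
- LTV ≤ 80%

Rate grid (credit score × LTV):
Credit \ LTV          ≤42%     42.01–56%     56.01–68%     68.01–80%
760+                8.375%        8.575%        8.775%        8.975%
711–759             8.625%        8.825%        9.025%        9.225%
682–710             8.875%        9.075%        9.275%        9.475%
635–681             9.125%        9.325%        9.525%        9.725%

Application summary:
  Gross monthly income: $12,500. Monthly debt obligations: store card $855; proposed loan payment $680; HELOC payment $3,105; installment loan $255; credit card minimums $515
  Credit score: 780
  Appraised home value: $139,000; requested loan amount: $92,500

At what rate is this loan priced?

Credit score 780 ≥ 635; Total monthly debts = (855 + 680 + 3,105 + 255 + 515) = 5,410. Debt-to-income = 5,410/12,500 = 43.3% — meets 45% limit
LTV = 92,500/139,000 = 66.5% ≤ 80%
Score 780 is in the 760+ band; LTV 66.5% is in the 56.01–68% band → 8.775%.

8.775%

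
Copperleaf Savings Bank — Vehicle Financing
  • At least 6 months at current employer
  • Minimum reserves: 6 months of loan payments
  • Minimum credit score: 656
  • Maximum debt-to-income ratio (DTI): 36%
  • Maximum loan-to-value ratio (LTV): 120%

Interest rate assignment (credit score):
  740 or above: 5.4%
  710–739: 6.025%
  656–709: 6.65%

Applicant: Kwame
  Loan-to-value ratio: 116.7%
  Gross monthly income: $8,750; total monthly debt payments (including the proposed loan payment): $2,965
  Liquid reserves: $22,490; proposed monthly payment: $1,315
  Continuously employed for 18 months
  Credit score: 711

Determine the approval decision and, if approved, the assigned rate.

Credit score 711 ≥ 656 (meets minimum)
DTI: 2,965 ÷ 8,750 = 33.9%, within the 36% cap
Employment 18 ≥ 6 months
LTV 116.7% ≤ 120%
Liquid reserves cover 22,490/1,315 = 17.1 months — ≥ 6 required
All requirements met. Score 711 falls in the 710–739 tier → 6.025%.

Approved at 6.025%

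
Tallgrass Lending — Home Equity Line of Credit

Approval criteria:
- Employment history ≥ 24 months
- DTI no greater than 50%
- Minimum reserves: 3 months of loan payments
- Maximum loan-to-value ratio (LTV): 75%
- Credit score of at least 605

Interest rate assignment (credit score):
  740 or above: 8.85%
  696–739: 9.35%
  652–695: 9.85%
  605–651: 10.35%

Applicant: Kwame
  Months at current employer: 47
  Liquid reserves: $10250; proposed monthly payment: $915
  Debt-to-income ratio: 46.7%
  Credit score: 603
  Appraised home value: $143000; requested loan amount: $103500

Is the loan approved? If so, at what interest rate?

Denied

Credit score 603 < 605 (below minimum)
Liquid reserves cover 10,250/915 = 11.2 months — ≥ 3 required
DTI 46.7% is within the 50% limit
Employment 47 ≥ 24 months
LTV = 103,500/143,000 = 72.4% ≤ 75%
Not all requirements met → denied.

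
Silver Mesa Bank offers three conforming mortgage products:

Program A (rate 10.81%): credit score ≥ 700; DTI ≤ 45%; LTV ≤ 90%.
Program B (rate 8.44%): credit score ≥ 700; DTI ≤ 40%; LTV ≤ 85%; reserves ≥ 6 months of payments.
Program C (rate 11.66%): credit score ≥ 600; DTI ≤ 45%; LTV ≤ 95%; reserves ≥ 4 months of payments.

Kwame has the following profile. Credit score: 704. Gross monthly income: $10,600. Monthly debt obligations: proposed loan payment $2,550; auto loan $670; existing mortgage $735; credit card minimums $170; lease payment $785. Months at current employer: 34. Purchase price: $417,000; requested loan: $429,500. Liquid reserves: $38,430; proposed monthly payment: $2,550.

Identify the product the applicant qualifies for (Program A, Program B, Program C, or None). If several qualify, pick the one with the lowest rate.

Total debts = (2,550 + 670 + 735 + 170 + 785) = 4,910; DTI = 4,910/10,600 = 46.3%.
LTV = 429,500/417,000 = 103%.
Reserves = 38,430/2,550 = 15.1 months.
Program A: score 704 ≥ 700; DTI 46.3% > 45%; LTV 103% > 90% → does not qualify.
Program B: score 704 ≥ 700; DTI 46.3% > 40%; LTV 103% > 85%; reserves 15.1 ≥ 6 mo → does not qualify.
Program C: score 704 ≥ 600; DTI 46.3% > 45%; LTV 103% > 95%; reserves 15.1 ≥ 4 mo → does not qualify.

None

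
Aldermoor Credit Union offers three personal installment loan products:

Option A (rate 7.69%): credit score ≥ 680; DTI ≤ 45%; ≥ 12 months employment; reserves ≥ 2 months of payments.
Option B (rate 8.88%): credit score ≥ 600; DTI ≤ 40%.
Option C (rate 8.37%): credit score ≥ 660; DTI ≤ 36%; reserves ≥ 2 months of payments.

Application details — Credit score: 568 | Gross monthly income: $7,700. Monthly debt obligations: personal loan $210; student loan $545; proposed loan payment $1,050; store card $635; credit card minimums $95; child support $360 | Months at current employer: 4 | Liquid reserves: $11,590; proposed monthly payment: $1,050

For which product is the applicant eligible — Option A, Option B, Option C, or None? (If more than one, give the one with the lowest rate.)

None

Total debts = (210 + 545 + 1,050 + 635 + 95 + 360) = 2,895; DTI = 2,895/7,700 = 37.6%.
Reserves = 11,590/1,050 = 11.0 months.
Option A: score 568 < 680; DTI 37.6% ≤ 45%; employment 4 < 12 mo; reserves 11.0 ≥ 2 mo → does not qualify.
Option B: score 568 < 600; DTI 37.6% ≤ 40% → does not qualify.
Option C: score 568 < 660; DTI 37.6% > 36%; reserves 11.0 ≥ 2 mo → does not qualify.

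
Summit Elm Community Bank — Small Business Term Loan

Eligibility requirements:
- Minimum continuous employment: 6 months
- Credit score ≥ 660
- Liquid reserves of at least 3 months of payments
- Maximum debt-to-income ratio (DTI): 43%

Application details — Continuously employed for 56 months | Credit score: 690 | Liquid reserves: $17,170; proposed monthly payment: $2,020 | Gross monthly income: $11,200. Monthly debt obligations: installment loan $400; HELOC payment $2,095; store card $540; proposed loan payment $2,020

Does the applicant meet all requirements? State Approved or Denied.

Denied

Employment 56 ≥ 6 months
Credit score 690 ≥ 660 (meets)
Reserves: 17,170 ÷ 2,020 = 8.5 months (meets 3-month minimum)
Total monthly debts = (400 + 2,095 + 540 + 2,020) = 5,055. DTI = 5,055/11,200 = 45.1% > 43%
Fails on DTI.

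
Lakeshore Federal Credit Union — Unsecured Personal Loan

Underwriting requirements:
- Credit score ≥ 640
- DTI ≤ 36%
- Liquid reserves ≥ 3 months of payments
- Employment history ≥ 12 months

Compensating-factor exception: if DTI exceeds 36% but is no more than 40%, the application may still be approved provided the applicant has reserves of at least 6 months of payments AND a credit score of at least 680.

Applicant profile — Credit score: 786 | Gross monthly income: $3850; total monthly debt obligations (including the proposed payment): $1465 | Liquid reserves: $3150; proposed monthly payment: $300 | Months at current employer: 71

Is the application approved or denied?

Approved

Credit score 786 ≥ 640 (meets base)
DTI: 1,465 ÷ 3,850 = 38.1%, over the 36% base limit.
Reserves: 3,150 ÷ 300 = 10.5 months (meets 3-month minimum)
Employment 71 ≥ 12 months
DTI 38.1% is within the 36%–40% exception band; checking compensating factors.
Override check — reserves: 10.5 mo (ok); score: 786 (ok).
Both override conditions satisfied; DTI exception granted.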